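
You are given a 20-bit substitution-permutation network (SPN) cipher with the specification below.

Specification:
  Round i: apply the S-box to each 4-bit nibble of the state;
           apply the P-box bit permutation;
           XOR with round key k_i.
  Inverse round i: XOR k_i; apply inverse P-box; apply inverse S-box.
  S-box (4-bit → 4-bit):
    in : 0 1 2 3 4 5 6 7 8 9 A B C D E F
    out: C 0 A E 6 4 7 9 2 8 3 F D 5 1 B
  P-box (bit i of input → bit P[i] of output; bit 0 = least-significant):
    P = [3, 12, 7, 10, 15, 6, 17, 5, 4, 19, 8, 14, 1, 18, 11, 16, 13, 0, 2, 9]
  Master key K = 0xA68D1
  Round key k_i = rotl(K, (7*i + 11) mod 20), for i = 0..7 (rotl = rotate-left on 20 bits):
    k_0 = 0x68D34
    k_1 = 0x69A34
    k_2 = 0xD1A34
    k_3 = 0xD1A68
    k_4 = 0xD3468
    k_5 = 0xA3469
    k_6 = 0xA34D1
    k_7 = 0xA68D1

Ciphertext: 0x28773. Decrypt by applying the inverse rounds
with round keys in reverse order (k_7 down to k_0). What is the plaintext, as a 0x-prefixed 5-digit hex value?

0x63957

s_0 = ciphertext = 0x28773
s_1 = InvRound(s_0, k_7) = 0x7D370
s_2 = InvRound(s_1, k_6) = 0xF2370
s_3 = InvRound(s_2, k_5) = 0x22D1F
s_4 = InvRound(s_3, k_4) = 0x4B638
s_5 = InvRound(s_4, k_3) = 0xE0AA9
s_6 = InvRound(s_5, k_2) = 0x49E56
s_7 = InvRound(s_6, k_1) = 0x1E139
s_8 = InvRound(s_7, k_0) = 0x63957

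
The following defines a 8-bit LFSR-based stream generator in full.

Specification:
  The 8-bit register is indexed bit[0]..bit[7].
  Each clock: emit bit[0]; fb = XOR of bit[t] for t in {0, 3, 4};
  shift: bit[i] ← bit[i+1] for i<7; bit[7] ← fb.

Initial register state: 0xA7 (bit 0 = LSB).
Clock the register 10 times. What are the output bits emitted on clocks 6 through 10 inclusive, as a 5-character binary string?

10110

reg_0 = 0xA7
clock 1: out=1, reg = 0xD3
clock 2: out=1, reg = 0x69
clock 3: out=1, reg = 0x34
clock 4: out=0, reg = 0x9A
clock 5: out=0, reg = 0x4D
clock 6: out=1, reg = 0x26
clock 7: out=0, reg = 0x13
clock 8: out=1, reg = 0x09
clock 9: out=1, reg = 0x04
clock 10: out=0, reg = 0x02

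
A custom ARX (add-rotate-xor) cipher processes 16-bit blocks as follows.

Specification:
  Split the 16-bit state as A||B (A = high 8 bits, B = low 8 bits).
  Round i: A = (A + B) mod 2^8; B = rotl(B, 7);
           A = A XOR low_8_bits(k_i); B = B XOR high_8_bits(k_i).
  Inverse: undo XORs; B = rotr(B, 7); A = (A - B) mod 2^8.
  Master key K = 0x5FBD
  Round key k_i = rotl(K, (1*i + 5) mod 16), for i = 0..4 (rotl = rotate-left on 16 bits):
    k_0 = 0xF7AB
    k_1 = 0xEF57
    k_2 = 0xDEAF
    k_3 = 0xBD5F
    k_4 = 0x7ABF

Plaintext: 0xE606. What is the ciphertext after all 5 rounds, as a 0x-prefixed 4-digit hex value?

0xEBA1

s_0 = plaintext = 0xE606
s_1 = Round(s_0, k_0) = 0x47F4
s_2 = Round(s_1, k_1) = 0x6C95
s_3 = Round(s_2, k_2) = 0xAE14
s_4 = Round(s_3, k_3) = 0x9DB7
s_5 = Round(s_4, k_4) = 0xEBA1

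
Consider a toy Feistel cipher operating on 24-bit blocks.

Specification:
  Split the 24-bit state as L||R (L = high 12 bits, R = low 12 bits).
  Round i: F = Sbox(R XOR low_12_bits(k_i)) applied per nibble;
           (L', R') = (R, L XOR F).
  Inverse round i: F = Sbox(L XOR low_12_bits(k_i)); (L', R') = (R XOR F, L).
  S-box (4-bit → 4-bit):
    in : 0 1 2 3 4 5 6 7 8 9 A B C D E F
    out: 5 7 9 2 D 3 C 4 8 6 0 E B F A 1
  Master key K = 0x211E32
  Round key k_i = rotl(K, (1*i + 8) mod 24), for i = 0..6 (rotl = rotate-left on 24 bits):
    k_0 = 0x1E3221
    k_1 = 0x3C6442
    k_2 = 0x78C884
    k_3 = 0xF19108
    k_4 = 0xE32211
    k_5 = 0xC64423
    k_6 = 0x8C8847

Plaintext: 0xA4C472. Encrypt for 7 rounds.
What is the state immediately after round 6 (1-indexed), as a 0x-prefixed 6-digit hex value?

0xC3B8A7

s_0 = plaintext = 0xA4C472
s_1 = Round(s_0, k_0) = 0x47267E
s_2 = Round(s_1, k_1) = 0x67ED59
s_3 = Round(s_2, k_2) = 0xD59581
s_4 = Round(s_3, k_3) = 0x5810DF
s_5 = Round(s_4, k_4) = 0x0DFC3B
s_6 = Round(s_5, k_5) = 0xC3B8A7
s_7 = Round(s_6, k_6) = 0x8A799E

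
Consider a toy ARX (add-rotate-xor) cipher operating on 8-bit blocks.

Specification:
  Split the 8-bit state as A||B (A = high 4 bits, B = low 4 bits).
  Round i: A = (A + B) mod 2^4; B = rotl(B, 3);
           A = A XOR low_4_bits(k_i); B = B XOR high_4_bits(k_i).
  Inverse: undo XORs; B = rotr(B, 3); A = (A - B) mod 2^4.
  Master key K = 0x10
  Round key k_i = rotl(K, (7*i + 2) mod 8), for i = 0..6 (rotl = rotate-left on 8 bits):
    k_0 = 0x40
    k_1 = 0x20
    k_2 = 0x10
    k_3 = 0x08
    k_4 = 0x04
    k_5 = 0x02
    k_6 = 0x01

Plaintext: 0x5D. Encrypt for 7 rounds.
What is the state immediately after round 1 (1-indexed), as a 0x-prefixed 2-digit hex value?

0x2A

s_0 = plaintext = 0x5D
s_1 = Round(s_0, k_0) = 0x2A
s_2 = Round(s_1, k_1) = 0xC7
s_3 = Round(s_2, k_2) = 0x3A
s_4 = Round(s_3, k_3) = 0x55
s_5 = Round(s_4, k_4) = 0xEA
s_6 = Round(s_5, k_5) = 0xA5
s_7 = Round(s_6, k_6) = 0xEA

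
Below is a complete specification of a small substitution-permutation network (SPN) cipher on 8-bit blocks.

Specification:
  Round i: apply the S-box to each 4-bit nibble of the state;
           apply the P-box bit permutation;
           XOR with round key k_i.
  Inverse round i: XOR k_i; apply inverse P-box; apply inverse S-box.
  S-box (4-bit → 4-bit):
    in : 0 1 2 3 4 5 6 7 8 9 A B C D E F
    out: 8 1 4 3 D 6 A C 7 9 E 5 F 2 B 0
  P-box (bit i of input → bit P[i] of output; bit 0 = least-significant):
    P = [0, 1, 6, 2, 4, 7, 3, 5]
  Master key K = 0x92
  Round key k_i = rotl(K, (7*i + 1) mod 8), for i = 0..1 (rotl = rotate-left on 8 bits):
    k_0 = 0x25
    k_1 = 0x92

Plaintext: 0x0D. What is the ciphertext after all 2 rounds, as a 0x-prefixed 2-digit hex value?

0xF6

s_0 = plaintext = 0x0D
s_1 = Round(s_0, k_0) = 0x07
s_2 = Round(s_1, k_1) = 0xF6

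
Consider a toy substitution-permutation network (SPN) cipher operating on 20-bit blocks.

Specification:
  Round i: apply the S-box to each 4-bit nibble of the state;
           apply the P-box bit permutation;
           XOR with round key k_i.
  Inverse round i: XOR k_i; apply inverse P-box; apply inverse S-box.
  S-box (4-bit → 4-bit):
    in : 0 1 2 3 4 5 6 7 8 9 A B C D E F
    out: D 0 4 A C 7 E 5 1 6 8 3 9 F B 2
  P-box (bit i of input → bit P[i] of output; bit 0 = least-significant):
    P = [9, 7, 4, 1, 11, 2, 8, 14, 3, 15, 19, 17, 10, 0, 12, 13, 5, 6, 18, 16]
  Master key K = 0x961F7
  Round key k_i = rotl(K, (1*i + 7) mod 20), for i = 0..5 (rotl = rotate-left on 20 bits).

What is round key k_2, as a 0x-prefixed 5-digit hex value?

K = 0x961F7
k_0 = rotl(K, (1*0+7) mod 20) = rotl(K, 7) = 0x0FBCB
k_1 = rotl(K, (1*1+7) mod 20) = rotl(K, 8) = 0x1F796
k_2 = rotl(K, (1*2+7) mod 20) = rotl(K, 9) = 0x3EF2C

0x3EF2C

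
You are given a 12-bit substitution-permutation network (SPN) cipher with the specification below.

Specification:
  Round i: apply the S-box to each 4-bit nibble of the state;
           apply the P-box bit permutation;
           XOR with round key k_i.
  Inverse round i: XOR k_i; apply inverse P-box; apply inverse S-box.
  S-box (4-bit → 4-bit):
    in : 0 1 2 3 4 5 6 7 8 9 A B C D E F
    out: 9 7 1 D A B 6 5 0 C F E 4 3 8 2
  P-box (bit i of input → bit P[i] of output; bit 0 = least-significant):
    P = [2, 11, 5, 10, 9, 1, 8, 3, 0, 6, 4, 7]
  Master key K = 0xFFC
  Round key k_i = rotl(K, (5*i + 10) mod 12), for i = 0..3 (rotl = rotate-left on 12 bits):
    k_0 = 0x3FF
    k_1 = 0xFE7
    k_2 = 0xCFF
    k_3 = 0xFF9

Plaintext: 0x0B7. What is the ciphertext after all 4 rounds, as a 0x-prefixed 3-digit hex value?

s_0 = plaintext = 0x0B7
s_1 = Round(s_0, k_0) = 0x250
s_2 = Round(s_1, k_1) = 0x9E8
s_3 = Round(s_2, k_2) = 0xC67
s_4 = Round(s_3, k_3) = 0xECF

0xECF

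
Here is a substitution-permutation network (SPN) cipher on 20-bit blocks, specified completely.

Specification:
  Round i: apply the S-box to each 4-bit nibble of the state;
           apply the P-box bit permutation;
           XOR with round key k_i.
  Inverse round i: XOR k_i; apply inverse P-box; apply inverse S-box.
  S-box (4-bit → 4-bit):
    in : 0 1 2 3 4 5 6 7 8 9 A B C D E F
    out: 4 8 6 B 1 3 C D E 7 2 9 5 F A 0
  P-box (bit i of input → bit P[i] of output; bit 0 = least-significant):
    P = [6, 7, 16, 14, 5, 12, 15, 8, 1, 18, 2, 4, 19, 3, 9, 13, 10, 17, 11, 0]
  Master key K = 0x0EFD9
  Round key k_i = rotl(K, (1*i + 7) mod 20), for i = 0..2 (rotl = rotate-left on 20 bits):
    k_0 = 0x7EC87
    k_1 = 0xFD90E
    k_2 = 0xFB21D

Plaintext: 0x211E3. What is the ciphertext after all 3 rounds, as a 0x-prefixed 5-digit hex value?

0xF1955

s_0 = plaintext = 0x211E3
s_1 = Round(s_0, k_0) = 0x59557
s_2 = Round(s_1, k_1) = 0x08F64
s_3 = Round(s_2, k_2) = 0xF1955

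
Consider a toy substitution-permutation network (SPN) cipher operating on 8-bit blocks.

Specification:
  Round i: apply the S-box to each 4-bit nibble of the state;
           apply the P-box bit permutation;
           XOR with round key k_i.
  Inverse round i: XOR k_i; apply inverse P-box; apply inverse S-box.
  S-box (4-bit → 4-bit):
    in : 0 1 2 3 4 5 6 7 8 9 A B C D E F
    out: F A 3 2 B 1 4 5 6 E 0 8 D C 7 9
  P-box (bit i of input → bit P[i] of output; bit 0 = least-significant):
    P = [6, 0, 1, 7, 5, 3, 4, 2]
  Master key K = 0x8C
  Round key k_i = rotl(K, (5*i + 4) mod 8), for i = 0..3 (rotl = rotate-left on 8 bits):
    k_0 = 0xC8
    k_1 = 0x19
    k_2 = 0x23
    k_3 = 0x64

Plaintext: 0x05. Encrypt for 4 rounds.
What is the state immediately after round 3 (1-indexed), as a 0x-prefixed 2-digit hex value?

0xF5

s_0 = plaintext = 0x05
s_1 = Round(s_0, k_0) = 0xB4
s_2 = Round(s_1, k_1) = 0xDC
s_3 = Round(s_2, k_2) = 0xF5
s_4 = Round(s_3, k_3) = 0x00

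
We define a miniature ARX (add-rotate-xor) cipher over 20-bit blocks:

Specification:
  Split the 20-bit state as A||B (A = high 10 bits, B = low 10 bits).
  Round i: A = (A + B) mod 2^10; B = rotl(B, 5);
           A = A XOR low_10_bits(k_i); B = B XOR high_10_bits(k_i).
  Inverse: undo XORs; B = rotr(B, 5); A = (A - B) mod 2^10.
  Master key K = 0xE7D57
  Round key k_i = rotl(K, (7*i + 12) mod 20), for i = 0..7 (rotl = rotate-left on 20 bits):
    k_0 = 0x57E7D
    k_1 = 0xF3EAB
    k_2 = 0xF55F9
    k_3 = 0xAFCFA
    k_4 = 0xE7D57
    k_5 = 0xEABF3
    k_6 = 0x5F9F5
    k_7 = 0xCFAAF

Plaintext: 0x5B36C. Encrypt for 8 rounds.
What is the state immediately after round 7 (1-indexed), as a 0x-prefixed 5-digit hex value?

0x276A6

s_0 = plaintext = 0x5B36C
s_1 = Round(s_0, k_0) = 0xA94C4
s_2 = Round(s_1, k_1) = 0x70B49
s_3 = Round(s_2, k_2) = 0x3CAEF
s_4 = Round(s_3, k_3) = 0xC6F48
s_5 = Round(s_4, k_4) = 0xCD285
s_6 = Round(s_5, k_5) = 0x92B1E
s_7 = Round(s_6, k_6) = 0x276A6
s_8 = Round(s_7, k_7) = 0x7B3EB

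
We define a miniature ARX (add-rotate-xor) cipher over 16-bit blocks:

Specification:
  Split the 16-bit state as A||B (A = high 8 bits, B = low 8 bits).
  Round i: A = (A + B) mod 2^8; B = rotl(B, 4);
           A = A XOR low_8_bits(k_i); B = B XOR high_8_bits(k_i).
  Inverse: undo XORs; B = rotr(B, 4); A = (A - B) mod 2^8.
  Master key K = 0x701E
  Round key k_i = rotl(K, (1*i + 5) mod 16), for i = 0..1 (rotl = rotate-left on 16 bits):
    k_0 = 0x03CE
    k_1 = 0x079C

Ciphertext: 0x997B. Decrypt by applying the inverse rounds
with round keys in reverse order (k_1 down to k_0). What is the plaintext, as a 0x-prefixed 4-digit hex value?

s_0 = ciphertext = 0x997B
s_1 = InvRound(s_0, k_1) = 0x3EC7
s_2 = InvRound(s_1, k_0) = 0xA44C

0xA44C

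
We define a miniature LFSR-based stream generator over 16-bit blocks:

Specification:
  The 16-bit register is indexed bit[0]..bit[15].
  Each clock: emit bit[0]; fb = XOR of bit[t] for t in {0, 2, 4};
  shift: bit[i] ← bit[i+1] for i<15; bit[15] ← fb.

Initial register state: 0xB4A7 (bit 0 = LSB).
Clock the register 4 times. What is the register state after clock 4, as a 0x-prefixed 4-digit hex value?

0x4B4A

reg_0 = 0xB4A7
clock 1: out=1, reg = 0x5A53
clock 2: out=1, reg = 0x2D29
clock 3: out=1, reg = 0x9694
clock 4: out=0, reg = 0x4B4A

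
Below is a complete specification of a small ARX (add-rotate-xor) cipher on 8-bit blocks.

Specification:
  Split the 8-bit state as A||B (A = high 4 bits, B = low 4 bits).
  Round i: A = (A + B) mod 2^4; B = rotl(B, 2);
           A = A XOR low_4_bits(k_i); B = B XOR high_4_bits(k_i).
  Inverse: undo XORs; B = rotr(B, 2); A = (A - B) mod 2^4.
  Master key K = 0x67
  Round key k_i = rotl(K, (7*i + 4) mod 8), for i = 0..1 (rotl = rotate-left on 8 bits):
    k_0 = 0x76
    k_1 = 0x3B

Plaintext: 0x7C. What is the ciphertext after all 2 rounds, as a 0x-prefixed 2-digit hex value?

s_0 = plaintext = 0x7C
s_1 = Round(s_0, k_0) = 0x54
s_2 = Round(s_1, k_1) = 0x22

0x22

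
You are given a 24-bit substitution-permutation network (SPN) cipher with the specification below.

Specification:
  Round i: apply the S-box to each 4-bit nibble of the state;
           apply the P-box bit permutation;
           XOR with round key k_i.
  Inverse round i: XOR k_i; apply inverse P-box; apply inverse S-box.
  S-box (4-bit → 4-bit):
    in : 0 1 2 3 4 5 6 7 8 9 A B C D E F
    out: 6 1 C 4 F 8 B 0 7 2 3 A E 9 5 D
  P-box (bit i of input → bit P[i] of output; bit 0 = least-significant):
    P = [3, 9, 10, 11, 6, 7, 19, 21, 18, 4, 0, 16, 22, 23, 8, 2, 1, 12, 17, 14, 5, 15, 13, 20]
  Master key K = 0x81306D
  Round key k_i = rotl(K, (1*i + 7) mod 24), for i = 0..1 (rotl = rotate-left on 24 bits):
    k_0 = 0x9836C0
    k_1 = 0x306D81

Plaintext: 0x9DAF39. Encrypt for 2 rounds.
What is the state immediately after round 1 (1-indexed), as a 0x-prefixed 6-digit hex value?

s_0 = plaintext = 0x9DAF39
s_1 = Round(s_0, k_0) = 0x55F4C3
s_2 = Round(s_1, k_1) = 0x4D2814

0x55F4C3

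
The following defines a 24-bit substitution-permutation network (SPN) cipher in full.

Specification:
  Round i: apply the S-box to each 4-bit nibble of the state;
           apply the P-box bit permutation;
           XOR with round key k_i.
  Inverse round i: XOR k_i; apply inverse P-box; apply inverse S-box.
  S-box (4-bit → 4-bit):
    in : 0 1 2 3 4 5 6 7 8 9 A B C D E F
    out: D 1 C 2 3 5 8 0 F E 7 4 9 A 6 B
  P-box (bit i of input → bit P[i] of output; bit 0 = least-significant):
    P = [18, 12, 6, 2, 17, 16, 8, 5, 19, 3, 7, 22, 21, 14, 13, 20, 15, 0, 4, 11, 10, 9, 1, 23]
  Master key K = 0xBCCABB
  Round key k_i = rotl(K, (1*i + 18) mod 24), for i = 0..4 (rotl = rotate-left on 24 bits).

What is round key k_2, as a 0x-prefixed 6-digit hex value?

0xBBCCAB

K = 0xBCCABB
k_0 = rotl(K, (1*0+18) mod 24) = rotl(K, 18) = 0xEEF32A
k_1 = rotl(K, (1*1+18) mod 24) = rotl(K, 19) = 0xDDE655
k_2 = rotl(K, (1*2+18) mod 24) = rotl(K, 20) = 0xBBCCAB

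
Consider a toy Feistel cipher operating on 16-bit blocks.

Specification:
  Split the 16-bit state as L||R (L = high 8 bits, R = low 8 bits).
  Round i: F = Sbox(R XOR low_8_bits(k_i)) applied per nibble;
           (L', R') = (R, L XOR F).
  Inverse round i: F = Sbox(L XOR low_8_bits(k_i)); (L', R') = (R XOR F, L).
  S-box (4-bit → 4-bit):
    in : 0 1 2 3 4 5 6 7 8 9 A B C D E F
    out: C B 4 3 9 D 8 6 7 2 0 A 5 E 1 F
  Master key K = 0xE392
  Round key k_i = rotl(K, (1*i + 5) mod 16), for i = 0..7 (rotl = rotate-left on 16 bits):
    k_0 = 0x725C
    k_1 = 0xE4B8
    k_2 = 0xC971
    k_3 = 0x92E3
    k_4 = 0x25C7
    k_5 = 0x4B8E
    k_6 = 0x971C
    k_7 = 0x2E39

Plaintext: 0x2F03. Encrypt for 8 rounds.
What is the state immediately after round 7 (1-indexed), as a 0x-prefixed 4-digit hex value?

s_0 = plaintext = 0x2F03
s_1 = Round(s_0, k_0) = 0x03F0
s_2 = Round(s_1, k_1) = 0xF094
s_3 = Round(s_2, k_2) = 0x94ED
s_4 = Round(s_3, k_3) = 0xED55
s_5 = Round(s_4, k_4) = 0x55C9
s_6 = Round(s_5, k_5) = 0xC9C3
s_7 = Round(s_6, k_6) = 0xC326
s_8 = Round(s_7, k_7) = 0x267C

0xC326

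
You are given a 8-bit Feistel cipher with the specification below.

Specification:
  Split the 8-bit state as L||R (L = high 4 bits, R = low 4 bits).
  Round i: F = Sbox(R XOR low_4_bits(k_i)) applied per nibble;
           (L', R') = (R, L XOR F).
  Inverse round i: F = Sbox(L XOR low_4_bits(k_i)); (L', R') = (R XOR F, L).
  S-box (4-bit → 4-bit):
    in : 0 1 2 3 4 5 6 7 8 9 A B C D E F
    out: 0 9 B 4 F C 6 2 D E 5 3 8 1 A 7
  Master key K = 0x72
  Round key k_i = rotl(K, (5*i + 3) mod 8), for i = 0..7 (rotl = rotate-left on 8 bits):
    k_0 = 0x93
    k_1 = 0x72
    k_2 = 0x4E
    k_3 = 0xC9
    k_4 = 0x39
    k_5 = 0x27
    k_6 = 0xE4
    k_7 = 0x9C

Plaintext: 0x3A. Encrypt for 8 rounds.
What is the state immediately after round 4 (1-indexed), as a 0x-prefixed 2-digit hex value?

s_0 = plaintext = 0x3A
s_1 = Round(s_0, k_0) = 0xAD
s_2 = Round(s_1, k_1) = 0xDD
s_3 = Round(s_2, k_2) = 0xD9
s_4 = Round(s_3, k_3) = 0x9D
s_5 = Round(s_4, k_4) = 0xD6
s_6 = Round(s_5, k_5) = 0x64
s_7 = Round(s_6, k_6) = 0x46
s_8 = Round(s_7, k_7) = 0x61

0x9D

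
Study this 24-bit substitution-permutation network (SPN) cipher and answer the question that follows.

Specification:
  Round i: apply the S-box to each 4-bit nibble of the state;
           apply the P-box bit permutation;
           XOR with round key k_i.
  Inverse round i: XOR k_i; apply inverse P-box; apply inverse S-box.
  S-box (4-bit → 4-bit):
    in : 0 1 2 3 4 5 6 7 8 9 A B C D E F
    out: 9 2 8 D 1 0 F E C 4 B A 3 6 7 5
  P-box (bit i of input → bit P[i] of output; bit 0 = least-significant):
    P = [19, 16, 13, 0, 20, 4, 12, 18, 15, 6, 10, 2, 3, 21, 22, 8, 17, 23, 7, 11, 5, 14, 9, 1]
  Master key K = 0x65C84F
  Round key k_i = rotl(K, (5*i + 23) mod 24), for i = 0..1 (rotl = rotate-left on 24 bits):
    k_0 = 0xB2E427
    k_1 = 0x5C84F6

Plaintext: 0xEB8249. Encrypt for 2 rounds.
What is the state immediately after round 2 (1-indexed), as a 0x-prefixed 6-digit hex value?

0x006BD5

s_0 = plaintext = 0xEB8249
s_1 = Round(s_0, k_0) = 0x628F03
s_2 = Round(s_1, k_1) = 0x006BD5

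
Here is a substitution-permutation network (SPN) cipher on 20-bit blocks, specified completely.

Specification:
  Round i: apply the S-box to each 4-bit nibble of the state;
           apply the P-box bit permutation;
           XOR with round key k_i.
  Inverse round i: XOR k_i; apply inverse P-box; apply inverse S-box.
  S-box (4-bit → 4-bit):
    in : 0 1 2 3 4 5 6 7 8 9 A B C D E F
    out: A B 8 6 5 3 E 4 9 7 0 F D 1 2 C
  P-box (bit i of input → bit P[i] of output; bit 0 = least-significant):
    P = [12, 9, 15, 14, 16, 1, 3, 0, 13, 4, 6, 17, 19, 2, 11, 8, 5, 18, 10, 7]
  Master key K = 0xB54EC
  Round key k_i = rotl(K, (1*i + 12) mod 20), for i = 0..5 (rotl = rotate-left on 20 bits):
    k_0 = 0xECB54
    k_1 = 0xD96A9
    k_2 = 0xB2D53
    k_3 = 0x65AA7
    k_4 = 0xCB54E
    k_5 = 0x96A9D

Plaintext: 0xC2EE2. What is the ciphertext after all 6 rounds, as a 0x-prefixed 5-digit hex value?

0xB7CE4

s_0 = plaintext = 0xC2EE2
s_1 = Round(s_0, k_0) = 0xE8EE6
s_2 = Round(s_1, k_1) = 0x155BB
s_3 = Round(s_2, k_2) = 0x6DFEC
s_4 = Round(s_3, k_3) = 0x88E65
s_5 = Round(s_4, k_4) = 0x4A6F5
s_6 = Round(s_5, k_5) = 0xB7CE4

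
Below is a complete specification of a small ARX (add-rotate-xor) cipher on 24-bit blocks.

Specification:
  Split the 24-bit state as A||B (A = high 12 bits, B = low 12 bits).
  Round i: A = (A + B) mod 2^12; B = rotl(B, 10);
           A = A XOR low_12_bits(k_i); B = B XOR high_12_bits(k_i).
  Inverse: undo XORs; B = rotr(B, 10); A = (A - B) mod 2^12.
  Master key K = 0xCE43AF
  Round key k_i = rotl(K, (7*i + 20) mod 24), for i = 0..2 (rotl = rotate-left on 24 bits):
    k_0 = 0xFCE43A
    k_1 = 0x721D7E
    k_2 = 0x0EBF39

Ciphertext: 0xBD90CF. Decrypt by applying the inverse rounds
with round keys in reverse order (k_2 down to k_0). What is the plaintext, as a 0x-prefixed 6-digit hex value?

s_0 = ciphertext = 0xBD90CF
s_1 = InvRound(s_0, k_2) = 0x450090
s_2 = InvRound(s_1, k_1) = 0xA69EC5
s_3 = InvRound(s_2, k_0) = 0xA2742C

0xA2742C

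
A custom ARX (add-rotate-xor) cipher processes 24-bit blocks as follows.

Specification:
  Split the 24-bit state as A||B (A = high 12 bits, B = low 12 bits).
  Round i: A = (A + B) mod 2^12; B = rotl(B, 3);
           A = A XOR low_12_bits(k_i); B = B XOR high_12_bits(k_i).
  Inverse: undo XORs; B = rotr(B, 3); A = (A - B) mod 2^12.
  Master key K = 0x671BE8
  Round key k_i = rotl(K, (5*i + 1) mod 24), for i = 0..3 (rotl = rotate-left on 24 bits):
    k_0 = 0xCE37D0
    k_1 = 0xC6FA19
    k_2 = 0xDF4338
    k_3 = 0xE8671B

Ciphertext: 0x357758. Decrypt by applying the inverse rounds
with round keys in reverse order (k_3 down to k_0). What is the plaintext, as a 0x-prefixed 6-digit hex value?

s_0 = ciphertext = 0x357758
s_1 = InvRound(s_0, k_3) = 0x711D3B
s_2 = InvRound(s_1, k_2) = 0x610E19
s_3 = InvRound(s_2, k_1) = 0xFBBC4E
s_4 = InvRound(s_3, k_0) = 0xE56A15

0xE56A15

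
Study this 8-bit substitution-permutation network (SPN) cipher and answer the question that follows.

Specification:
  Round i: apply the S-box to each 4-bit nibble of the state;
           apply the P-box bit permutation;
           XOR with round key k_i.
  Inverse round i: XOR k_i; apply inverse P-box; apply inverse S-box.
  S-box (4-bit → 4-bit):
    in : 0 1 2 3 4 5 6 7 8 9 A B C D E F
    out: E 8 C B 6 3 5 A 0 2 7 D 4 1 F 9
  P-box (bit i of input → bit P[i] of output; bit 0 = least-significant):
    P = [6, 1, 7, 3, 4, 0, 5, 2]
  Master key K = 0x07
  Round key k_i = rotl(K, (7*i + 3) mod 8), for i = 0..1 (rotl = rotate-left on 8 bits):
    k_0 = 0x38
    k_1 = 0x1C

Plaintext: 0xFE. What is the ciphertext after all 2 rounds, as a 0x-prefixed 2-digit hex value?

0xE9

s_0 = plaintext = 0xFE
s_1 = Round(s_0, k_0) = 0xE6
s_2 = Round(s_1, k_1) = 0xE9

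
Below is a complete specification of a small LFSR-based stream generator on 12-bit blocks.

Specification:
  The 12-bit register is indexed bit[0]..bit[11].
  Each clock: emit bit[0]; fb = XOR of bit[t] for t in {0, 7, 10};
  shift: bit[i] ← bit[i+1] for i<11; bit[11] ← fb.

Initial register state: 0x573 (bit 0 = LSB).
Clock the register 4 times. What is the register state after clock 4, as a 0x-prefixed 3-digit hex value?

reg_0 = 0x573
clock 1: out=1, reg = 0x2B9
clock 2: out=1, reg = 0x15C
clock 3: out=0, reg = 0x0AE
clock 4: out=0, reg = 0x857

0x857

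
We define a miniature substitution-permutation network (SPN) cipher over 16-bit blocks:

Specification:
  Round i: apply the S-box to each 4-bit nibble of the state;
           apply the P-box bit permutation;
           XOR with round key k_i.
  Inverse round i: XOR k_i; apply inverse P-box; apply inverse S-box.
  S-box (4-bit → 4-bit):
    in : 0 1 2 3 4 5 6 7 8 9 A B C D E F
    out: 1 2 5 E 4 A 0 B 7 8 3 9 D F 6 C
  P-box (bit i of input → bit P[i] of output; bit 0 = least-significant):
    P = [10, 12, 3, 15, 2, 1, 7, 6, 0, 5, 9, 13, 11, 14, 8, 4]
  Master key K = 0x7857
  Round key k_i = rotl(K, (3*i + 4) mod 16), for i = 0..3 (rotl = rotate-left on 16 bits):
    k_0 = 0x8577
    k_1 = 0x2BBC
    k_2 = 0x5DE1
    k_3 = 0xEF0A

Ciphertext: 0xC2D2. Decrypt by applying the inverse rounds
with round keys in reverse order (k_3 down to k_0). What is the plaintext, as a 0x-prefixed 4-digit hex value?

s_0 = ciphertext = 0xC2D2
s_1 = InvRound(s_0, k_3) = 0xC9F2
s_2 = InvRound(s_1, k_2) = 0x9017
s_3 = InvRound(s_2, k_1) = 0x2DE3
s_4 = InvRound(s_3, k_0) = 0xB929

0xB929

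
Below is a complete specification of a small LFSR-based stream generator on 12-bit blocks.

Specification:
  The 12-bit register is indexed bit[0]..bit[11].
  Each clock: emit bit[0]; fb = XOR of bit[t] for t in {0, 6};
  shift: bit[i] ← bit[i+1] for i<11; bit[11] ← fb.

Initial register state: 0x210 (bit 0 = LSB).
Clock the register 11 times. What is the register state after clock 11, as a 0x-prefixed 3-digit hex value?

0x830

reg_0 = 0x210
clock 1: out=0, reg = 0x108
clock 2: out=0, reg = 0x084
clock 3: out=0, reg = 0x042
clock 4: out=0, reg = 0x821
clock 5: out=1, reg = 0xC10
clock 6: out=0, reg = 0x608
clock 7: out=0, reg = 0x304
clock 8: out=0, reg = 0x182
clock 9: out=0, reg = 0x0C1
clock 10: out=1, reg = 0x060
clock 11: out=0, reg = 0x830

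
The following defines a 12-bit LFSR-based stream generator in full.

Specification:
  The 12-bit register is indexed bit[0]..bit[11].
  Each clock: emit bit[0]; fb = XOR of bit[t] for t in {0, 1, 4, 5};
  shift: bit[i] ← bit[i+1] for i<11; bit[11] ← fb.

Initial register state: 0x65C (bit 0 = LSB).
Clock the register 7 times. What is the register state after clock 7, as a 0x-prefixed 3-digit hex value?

reg_0 = 0x65C
clock 1: out=0, reg = 0xB2E
clock 2: out=0, reg = 0x597
clock 3: out=1, reg = 0xACB
clock 4: out=1, reg = 0x565
clock 5: out=1, reg = 0x2B2
clock 6: out=0, reg = 0x959
clock 7: out=1, reg = 0x4AC

0x4AC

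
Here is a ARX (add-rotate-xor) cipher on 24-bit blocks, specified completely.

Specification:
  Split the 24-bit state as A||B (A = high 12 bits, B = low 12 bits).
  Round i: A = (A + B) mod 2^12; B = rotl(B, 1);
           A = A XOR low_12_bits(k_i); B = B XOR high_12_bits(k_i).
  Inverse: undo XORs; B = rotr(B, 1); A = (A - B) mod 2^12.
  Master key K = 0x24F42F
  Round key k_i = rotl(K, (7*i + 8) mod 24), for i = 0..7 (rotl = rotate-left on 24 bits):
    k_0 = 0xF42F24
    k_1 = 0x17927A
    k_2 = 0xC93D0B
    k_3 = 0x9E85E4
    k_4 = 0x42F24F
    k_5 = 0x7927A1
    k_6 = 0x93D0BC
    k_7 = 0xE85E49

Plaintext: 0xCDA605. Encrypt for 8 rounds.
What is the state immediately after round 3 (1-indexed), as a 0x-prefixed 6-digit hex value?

0x629341

s_0 = plaintext = 0xCDA605
s_1 = Round(s_0, k_0) = 0xDFB348
s_2 = Round(s_1, k_1) = 0x3397E9
s_3 = Round(s_2, k_2) = 0x629341
s_4 = Round(s_3, k_3) = 0xC8EF6A
s_5 = Round(s_4, k_4) = 0x9B7AFA
s_6 = Round(s_5, k_5) = 0x310267
s_7 = Round(s_6, k_6) = 0x5CBDF3
s_8 = Round(s_7, k_7) = 0xDF7562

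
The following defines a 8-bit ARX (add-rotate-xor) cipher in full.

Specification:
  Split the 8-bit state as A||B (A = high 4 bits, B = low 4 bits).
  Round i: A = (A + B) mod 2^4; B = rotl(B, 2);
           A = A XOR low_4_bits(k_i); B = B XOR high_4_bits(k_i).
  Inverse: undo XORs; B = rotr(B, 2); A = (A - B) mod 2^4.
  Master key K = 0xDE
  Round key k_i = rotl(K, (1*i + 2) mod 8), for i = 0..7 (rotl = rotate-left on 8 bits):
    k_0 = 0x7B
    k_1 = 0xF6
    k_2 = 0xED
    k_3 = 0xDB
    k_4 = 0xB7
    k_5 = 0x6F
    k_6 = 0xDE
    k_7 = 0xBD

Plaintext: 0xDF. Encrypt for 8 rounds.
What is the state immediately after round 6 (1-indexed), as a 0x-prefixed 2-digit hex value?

s_0 = plaintext = 0xDF
s_1 = Round(s_0, k_0) = 0x78
s_2 = Round(s_1, k_1) = 0x9D
s_3 = Round(s_2, k_2) = 0xB9
s_4 = Round(s_3, k_3) = 0xFB
s_5 = Round(s_4, k_4) = 0xD5
s_6 = Round(s_5, k_5) = 0xD3
s_7 = Round(s_6, k_6) = 0xE1
s_8 = Round(s_7, k_7) = 0x2F

0xD3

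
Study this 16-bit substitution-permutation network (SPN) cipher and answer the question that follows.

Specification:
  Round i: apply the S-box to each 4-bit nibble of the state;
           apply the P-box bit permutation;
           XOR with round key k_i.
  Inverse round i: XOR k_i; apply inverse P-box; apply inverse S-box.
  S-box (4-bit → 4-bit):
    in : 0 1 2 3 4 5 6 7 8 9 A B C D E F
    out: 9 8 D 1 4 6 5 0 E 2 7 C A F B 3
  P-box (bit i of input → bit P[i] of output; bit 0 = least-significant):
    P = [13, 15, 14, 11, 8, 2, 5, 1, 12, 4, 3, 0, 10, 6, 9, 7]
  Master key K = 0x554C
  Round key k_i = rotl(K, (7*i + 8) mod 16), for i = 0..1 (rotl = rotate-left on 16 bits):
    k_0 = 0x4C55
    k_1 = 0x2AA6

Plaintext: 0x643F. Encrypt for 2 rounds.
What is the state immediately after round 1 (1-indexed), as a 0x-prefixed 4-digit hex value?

s_0 = plaintext = 0x643F
s_1 = Round(s_0, k_0) = 0xEB5D
s_2 = Round(s_1, k_1) = 0xC64B

0xEB5D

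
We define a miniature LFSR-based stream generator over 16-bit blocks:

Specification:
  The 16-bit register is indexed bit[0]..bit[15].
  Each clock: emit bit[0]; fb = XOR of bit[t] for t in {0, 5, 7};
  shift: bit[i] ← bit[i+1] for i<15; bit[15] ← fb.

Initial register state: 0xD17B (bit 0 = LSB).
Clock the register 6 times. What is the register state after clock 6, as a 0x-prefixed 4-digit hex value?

0x4B45

reg_0 = 0xD17B
clock 1: out=1, reg = 0x68BD
clock 2: out=1, reg = 0xB45E
clock 3: out=0, reg = 0x5A2F
clock 4: out=1, reg = 0x2D17
clock 5: out=1, reg = 0x968B
clock 6: out=1, reg = 0x4B45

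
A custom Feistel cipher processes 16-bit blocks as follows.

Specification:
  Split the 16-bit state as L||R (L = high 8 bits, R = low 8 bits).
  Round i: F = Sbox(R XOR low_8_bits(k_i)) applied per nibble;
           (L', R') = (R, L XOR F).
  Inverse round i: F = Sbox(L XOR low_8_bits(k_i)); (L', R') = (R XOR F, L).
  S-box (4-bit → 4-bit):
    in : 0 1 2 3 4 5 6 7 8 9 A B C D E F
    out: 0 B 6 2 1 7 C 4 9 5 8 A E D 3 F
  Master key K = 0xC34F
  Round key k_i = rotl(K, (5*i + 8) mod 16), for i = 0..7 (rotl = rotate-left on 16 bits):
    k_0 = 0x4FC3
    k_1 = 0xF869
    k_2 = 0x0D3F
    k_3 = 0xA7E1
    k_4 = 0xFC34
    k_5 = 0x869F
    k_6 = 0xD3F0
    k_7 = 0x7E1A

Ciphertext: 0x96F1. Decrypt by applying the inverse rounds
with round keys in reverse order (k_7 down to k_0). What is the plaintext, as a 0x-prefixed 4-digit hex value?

s_0 = ciphertext = 0x96F1
s_1 = InvRound(s_0, k_7) = 0x6F96
s_2 = InvRound(s_1, k_6) = 0xC96F
s_3 = InvRound(s_2, k_5) = 0x13C9
s_4 = InvRound(s_3, k_4) = 0xAD13
s_5 = InvRound(s_4, k_3) = 0x0DAD
s_6 = InvRound(s_5, k_2) = 0x8B0D
s_7 = InvRound(s_6, k_1) = 0x3B8B
s_8 = InvRound(s_7, k_0) = 0x723B

0x723B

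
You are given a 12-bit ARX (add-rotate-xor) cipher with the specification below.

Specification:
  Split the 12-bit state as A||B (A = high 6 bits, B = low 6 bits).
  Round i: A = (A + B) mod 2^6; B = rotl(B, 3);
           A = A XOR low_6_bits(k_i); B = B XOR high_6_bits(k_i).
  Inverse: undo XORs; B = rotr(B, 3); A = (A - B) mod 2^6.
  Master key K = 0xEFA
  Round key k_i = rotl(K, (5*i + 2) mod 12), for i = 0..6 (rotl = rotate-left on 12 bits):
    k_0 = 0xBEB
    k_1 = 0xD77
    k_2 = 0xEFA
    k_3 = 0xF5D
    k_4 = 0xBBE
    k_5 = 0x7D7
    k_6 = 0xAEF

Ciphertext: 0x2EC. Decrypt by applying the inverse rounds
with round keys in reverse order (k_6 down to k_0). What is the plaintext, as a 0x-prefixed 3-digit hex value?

0xCF8

s_0 = ciphertext = 0x2EC
s_1 = InvRound(s_0, k_6) = 0xB38
s_2 = InvRound(s_1, k_5) = 0xFFC
s_3 = InvRound(s_2, k_4) = 0xBD2
s_4 = InvRound(s_3, k_3) = 0xD7D
s_5 = InvRound(s_4, k_2) = 0x7F0
s_6 = InvRound(s_5, k_1) = 0x028
s_7 = InvRound(s_6, k_0) = 0xCF8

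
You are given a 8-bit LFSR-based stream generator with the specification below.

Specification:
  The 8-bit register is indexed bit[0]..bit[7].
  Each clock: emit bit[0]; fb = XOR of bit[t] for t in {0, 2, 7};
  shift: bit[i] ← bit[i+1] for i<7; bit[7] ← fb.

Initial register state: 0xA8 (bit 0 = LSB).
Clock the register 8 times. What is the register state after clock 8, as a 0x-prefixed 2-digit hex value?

reg_0 = 0xA8
clock 1: out=0, reg = 0xD4
clock 2: out=0, reg = 0x6A
clock 3: out=0, reg = 0x35
clock 4: out=1, reg = 0x1A
clock 5: out=0, reg = 0x0D
clock 6: out=1, reg = 0x06
clock 7: out=0, reg = 0x83
clock 8: out=1, reg = 0x41

0x41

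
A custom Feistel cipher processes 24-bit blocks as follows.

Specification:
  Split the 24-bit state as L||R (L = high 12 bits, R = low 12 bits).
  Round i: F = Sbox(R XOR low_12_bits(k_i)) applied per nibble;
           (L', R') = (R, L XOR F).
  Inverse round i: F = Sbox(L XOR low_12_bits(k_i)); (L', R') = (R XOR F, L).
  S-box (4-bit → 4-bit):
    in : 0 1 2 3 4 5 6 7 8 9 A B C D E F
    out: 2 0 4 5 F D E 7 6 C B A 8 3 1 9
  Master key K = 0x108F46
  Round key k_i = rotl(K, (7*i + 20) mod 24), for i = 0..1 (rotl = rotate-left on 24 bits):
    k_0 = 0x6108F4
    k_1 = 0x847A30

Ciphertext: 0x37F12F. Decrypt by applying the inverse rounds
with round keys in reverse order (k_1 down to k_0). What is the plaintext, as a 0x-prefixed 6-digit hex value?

0xE3BDD6

s_0 = ciphertext = 0x37F12F
s_1 = InvRound(s_0, k_1) = 0xDD637F
s_2 = InvRound(s_1, k_0) = 0xE3BDD6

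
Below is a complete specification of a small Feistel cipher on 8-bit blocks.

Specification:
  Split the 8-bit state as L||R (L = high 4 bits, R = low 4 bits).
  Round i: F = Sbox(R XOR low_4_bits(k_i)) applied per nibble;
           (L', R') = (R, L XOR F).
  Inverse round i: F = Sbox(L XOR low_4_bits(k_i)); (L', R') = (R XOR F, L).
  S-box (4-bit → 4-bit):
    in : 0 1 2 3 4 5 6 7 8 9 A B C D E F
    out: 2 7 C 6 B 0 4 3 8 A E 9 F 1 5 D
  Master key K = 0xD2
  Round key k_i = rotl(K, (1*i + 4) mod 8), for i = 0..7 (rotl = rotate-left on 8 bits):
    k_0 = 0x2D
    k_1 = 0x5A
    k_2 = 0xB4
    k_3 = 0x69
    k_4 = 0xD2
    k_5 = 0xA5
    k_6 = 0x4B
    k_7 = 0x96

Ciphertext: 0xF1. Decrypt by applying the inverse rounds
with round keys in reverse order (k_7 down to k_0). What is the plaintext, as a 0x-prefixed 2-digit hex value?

0x46

s_0 = ciphertext = 0xF1
s_1 = InvRound(s_0, k_7) = 0xBF
s_2 = InvRound(s_1, k_6) = 0xDB
s_3 = InvRound(s_2, k_5) = 0x3D
s_4 = InvRound(s_3, k_4) = 0xA3
s_5 = InvRound(s_4, k_3) = 0x5A
s_6 = InvRound(s_5, k_2) = 0xD5
s_7 = InvRound(s_6, k_1) = 0x6D
s_8 = InvRound(s_7, k_0) = 0x46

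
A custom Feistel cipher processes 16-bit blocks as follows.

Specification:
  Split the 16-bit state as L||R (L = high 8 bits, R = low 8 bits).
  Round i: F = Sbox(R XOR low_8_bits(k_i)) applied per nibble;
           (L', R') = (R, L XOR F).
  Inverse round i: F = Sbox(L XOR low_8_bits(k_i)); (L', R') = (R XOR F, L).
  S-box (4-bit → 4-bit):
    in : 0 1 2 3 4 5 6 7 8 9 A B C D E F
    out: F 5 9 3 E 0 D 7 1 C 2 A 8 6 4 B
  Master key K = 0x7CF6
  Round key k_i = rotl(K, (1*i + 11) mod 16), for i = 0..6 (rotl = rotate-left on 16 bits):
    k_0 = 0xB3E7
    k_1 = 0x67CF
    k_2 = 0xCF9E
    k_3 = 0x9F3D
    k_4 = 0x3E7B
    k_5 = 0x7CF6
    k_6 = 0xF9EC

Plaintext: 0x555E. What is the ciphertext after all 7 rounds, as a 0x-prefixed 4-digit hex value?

0xC20E

s_0 = plaintext = 0x555E
s_1 = Round(s_0, k_0) = 0x5EF9
s_2 = Round(s_1, k_1) = 0xF963
s_3 = Round(s_2, k_2) = 0x634F
s_4 = Round(s_3, k_3) = 0x4F1A
s_5 = Round(s_4, k_4) = 0x1A9A
s_6 = Round(s_5, k_5) = 0x9AC2
s_7 = Round(s_6, k_6) = 0xC20E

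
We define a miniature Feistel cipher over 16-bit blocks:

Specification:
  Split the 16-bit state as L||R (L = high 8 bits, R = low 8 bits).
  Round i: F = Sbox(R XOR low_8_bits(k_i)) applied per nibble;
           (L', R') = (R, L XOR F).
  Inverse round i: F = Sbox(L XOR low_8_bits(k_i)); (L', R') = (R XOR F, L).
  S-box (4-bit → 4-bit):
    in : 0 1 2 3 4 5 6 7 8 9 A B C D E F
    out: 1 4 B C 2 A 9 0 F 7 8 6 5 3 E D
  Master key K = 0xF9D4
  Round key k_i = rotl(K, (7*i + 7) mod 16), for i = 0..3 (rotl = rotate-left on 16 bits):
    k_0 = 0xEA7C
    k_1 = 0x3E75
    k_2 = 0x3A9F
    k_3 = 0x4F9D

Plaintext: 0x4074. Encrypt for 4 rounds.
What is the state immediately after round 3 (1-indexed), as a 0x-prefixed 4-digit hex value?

0xCCF3

s_0 = plaintext = 0x4074
s_1 = Round(s_0, k_0) = 0x745F
s_2 = Round(s_1, k_1) = 0x5FCC
s_3 = Round(s_2, k_2) = 0xCCF3
s_4 = Round(s_3, k_3) = 0xF352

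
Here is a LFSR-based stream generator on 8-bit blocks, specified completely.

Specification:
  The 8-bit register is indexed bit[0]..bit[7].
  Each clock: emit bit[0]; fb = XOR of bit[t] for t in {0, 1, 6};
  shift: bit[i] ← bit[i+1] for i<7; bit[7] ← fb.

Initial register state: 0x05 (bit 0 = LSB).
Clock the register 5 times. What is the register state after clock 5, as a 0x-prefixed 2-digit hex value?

0x58

reg_0 = 0x05
clock 1: out=1, reg = 0x82
clock 2: out=0, reg = 0xC1
clock 3: out=1, reg = 0x60
clock 4: out=0, reg = 0xB0
clock 5: out=0, reg = 0x58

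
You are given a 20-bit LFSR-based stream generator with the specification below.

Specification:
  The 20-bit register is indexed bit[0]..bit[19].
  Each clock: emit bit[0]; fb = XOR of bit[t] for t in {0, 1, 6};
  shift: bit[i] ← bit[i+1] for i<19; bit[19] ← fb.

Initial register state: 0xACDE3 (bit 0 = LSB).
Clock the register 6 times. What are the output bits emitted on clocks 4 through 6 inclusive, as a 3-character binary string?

001

reg_0 = 0xACDE3
clock 1: out=1, reg = 0xD66F1
clock 2: out=1, reg = 0x6B378
clock 3: out=0, reg = 0xB59BC
clock 4: out=0, reg = 0x5ACDE
clock 5: out=0, reg = 0x2D66F
clock 6: out=1, reg = 0x96B37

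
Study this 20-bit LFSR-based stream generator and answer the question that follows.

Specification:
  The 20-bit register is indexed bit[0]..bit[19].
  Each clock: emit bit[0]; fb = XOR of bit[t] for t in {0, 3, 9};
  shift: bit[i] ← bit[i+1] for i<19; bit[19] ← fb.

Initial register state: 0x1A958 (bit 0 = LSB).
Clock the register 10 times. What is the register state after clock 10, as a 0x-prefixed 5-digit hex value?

0x29C6A

reg_0 = 0x1A958
clock 1: out=0, reg = 0x8D4AC
clock 2: out=0, reg = 0xC6A56
clock 3: out=0, reg = 0xE352B
clock 4: out=1, reg = 0x71A95
clock 5: out=1, reg = 0x38D4A
clock 6: out=0, reg = 0x9C6A5
clock 7: out=1, reg = 0x4E352
clock 8: out=0, reg = 0xA71A9
clock 9: out=1, reg = 0x538D4
clock 10: out=0, reg = 0x29C6A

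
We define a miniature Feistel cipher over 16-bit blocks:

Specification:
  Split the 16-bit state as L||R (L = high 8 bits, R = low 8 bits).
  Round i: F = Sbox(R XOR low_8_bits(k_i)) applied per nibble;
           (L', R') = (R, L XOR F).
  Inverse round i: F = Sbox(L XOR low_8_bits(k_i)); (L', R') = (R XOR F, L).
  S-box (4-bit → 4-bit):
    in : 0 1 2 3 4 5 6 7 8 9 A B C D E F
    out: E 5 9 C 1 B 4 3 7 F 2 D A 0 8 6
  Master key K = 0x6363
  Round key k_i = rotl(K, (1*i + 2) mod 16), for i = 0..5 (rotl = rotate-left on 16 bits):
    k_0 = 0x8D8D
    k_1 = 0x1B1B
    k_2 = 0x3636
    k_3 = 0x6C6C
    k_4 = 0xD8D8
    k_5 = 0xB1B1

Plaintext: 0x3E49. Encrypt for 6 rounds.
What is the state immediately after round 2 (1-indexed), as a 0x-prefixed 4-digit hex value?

0x9F38

s_0 = plaintext = 0x3E49
s_1 = Round(s_0, k_0) = 0x499F
s_2 = Round(s_1, k_1) = 0x9F38
s_3 = Round(s_2, k_2) = 0x3877
s_4 = Round(s_3, k_3) = 0x7765
s_5 = Round(s_4, k_4) = 0x65A7
s_6 = Round(s_5, k_5) = 0xA731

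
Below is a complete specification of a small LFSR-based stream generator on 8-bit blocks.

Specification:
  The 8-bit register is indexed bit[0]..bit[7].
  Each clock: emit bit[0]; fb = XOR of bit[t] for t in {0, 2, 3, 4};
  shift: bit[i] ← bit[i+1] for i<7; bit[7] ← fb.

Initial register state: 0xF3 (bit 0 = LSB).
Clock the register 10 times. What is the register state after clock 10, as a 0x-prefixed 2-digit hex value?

0x5F

reg_0 = 0xF3
clock 1: out=1, reg = 0x79
clock 2: out=1, reg = 0xBC
clock 3: out=0, reg = 0xDE
clock 4: out=0, reg = 0xEF
clock 5: out=1, reg = 0xF7
clock 6: out=1, reg = 0xFB
clock 7: out=1, reg = 0xFD
clock 8: out=1, reg = 0x7E
clock 9: out=0, reg = 0xBF
clock 10: out=1, reg = 0x5F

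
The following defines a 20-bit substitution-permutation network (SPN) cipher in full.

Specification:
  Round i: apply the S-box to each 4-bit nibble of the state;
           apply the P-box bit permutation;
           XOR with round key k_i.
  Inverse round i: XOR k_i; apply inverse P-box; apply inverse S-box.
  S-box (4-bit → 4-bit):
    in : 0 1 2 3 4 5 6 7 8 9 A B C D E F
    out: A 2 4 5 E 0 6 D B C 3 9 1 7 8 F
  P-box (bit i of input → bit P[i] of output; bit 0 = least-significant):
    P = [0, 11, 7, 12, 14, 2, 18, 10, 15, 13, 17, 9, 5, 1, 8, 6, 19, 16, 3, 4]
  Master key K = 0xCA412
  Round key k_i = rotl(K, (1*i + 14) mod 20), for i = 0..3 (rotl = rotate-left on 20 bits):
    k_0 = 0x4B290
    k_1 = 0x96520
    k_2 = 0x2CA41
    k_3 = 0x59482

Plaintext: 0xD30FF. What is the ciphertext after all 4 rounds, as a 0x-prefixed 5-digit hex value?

0xCC3EB

s_0 = plaintext = 0xD30FF
s_1 = Round(s_0, k_0) = 0x9CD3D
s_2 = Round(s_1, k_1) = 0xF8D99
s_3 = Round(s_2, k_2) = 0xD7EBB
s_4 = Round(s_3, k_3) = 0xCC3EB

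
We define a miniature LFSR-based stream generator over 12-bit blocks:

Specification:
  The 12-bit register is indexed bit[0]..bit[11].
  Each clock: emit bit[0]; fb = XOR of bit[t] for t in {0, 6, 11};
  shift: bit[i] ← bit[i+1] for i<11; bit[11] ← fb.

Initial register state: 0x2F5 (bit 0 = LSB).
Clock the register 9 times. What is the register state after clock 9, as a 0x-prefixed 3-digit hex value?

reg_0 = 0x2F5
clock 1: out=1, reg = 0x17A
clock 2: out=0, reg = 0x8BD
clock 3: out=1, reg = 0x45E
clock 4: out=0, reg = 0xA2F
clock 5: out=1, reg = 0x517
clock 6: out=1, reg = 0xA8B
clock 7: out=1, reg = 0x545
clock 8: out=1, reg = 0x2A2
clock 9: out=0, reg = 0x151

0x151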